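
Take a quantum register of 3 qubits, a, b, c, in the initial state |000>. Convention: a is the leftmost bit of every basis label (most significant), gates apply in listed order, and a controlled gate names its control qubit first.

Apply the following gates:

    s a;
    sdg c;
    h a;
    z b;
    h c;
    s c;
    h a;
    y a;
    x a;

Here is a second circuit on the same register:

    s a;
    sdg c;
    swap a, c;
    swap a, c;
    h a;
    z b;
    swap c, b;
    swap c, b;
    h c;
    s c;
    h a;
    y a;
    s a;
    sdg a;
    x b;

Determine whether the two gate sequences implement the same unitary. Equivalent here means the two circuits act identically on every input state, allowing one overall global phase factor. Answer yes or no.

No, they are not equivalent — no single phase factor reconciles the two unitaries.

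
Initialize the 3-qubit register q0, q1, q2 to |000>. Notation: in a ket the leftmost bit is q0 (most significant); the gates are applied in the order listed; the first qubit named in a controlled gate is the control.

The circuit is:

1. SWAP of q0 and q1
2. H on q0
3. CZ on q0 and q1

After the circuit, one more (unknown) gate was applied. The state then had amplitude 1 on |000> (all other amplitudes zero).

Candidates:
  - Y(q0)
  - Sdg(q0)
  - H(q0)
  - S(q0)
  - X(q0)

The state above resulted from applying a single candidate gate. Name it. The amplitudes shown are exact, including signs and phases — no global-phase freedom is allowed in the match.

It was H(q0) that produced the state shown.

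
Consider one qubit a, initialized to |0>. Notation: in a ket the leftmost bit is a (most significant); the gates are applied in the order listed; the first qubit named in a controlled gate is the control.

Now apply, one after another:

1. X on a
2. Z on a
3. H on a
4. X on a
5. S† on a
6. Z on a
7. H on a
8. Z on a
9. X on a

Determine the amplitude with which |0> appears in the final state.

The final state's coefficient on |0> equals -1/2 - I/2.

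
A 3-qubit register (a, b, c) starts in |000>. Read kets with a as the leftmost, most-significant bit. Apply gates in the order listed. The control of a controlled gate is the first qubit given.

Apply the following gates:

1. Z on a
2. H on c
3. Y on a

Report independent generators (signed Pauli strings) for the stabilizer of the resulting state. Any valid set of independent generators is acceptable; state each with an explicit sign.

One valid set of independent stabilizer generators is +IIX, -ZII, +IZI (any independent generating set of the same group is equally correct).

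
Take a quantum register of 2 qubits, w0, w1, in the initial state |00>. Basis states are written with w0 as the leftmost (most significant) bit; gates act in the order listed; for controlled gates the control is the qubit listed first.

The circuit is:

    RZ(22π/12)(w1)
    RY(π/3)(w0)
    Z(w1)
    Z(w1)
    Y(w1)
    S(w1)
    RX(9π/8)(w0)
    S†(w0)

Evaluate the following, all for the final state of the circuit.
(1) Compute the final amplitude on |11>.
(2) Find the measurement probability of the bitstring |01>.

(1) |11> carries amplitude (-sqrt(3)*cos(pi/16) + I*sin(pi/16))*exp(I*pi/12)/2 in the final state.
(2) A full measurement returns |01> with probability 1/2 - sqrt(sqrt(2) + 2)/8.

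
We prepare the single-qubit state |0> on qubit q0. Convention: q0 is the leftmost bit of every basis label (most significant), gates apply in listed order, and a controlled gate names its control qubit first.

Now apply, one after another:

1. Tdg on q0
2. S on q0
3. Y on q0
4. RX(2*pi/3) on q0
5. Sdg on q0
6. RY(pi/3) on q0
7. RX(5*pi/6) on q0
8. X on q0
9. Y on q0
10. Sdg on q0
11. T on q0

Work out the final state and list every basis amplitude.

After the circuit, the state carries amplitude -(1 - I)*(sqrt(2)*(2 + I) + sqrt(6)*I)/8 on |0>, (-sqrt(6) + 3*sqrt(2) - sqrt(6)*I - sqrt(2)*I)*exp(I*pi/4)/8 on |1>.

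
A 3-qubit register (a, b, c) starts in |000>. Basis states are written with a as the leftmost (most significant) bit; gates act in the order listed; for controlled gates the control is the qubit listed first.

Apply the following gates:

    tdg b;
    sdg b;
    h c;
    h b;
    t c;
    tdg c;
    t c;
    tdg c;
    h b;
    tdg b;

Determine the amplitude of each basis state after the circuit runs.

The final amplitudes are sqrt(2)/2 on |000>, sqrt(2)/2 on |001>, and 0 on every other basis state. Key observation: steps 4-9 multiply out to the identity, so the circuit reduces to the remaining gates.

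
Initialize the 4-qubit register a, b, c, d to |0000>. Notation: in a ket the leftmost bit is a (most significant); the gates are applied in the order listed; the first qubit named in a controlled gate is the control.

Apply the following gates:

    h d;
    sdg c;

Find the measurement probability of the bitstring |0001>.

Outcome |0001> occurs with probability 1/2.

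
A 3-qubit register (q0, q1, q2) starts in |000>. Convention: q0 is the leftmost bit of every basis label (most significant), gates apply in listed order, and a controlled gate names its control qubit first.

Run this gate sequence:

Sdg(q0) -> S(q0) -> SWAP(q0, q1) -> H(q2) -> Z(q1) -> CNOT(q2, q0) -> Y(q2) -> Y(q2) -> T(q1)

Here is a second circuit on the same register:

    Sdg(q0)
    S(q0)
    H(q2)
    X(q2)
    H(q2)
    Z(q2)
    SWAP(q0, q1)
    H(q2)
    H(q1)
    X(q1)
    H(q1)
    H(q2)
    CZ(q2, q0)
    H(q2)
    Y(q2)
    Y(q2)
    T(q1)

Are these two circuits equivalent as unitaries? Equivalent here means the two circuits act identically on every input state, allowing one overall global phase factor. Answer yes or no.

No: there is an input state on which the two circuits produce genuinely different outputs (not merely differing by a phase).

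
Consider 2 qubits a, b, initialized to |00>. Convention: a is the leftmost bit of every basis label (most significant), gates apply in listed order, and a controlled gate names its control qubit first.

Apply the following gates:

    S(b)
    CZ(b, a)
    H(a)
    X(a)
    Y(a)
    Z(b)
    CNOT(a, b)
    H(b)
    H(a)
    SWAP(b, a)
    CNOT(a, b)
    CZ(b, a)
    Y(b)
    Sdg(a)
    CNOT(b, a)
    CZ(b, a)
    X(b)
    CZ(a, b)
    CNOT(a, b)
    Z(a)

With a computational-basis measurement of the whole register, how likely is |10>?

The probability of measuring |10> is 1/2.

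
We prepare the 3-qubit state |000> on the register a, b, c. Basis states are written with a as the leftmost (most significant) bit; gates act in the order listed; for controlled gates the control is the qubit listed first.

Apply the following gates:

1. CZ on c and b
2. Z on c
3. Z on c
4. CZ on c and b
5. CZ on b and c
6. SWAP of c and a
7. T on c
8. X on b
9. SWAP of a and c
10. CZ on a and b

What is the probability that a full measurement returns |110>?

The probability of measuring |110> is 0. Key observation: steps 1-4 multiply out to the identity, so the circuit reduces to the remaining gates.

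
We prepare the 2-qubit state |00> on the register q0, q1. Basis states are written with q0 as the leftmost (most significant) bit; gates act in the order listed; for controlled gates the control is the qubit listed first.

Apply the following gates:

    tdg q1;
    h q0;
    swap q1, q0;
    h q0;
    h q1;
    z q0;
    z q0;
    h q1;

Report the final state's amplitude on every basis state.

The final amplitudes are 1/2 on |00>, 1/2 on |01>, 1/2 on |10>, 1/2 on |11>. Key observation: the block from step 5 through step 8 cancels to the identity and can be dropped.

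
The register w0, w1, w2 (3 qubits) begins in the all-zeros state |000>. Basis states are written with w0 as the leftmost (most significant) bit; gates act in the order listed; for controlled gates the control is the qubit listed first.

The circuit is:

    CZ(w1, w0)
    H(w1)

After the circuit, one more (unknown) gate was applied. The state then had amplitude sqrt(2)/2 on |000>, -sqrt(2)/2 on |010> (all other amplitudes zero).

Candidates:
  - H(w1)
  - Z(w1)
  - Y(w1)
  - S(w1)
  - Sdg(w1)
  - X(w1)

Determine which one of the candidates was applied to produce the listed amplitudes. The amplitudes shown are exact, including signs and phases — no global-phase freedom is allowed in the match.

It was Z(w1) that produced the state shown.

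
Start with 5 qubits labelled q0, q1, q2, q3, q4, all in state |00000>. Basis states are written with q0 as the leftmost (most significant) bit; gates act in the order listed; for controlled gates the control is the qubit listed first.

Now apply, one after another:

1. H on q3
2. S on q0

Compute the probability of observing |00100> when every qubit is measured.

A full measurement returns |00100> with probability 0.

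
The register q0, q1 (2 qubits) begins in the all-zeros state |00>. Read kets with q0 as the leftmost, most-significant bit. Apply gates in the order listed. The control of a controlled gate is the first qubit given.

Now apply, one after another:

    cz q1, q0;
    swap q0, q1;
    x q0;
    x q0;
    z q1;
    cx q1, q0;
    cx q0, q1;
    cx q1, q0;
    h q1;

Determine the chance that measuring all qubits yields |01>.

The probability of measuring |01> is 1/2.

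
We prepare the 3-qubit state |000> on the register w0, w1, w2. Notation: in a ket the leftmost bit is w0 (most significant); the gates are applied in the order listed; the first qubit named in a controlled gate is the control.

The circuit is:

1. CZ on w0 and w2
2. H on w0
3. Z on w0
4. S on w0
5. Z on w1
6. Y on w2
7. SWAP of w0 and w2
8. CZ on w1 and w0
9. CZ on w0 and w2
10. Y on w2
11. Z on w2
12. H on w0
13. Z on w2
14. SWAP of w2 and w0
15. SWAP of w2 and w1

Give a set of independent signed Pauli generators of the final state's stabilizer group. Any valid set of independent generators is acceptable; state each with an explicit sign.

One valid set of independent stabilizer generators is +YII, -IXI, +IIZ (any independent generating set of the same group is equally correct).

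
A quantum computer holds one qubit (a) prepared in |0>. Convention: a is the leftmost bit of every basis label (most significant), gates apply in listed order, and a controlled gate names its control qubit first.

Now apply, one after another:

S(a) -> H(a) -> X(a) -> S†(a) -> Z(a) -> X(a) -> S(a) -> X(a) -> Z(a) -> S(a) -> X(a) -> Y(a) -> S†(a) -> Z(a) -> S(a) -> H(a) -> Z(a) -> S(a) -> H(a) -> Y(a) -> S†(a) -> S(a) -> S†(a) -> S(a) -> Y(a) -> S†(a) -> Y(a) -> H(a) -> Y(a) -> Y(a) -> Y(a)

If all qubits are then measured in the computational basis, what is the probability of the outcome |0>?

A full measurement returns |0> with probability 1/2. Key observation: the block from step 20 through step 25 cancels to the identity and can be dropped.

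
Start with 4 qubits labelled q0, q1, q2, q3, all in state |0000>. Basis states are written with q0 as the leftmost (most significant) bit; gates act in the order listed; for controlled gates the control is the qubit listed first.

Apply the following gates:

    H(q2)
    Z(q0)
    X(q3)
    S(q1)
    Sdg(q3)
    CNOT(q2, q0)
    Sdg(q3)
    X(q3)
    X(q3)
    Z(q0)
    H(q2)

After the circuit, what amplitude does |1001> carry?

|1001> carries amplitude 1/2 in the final state.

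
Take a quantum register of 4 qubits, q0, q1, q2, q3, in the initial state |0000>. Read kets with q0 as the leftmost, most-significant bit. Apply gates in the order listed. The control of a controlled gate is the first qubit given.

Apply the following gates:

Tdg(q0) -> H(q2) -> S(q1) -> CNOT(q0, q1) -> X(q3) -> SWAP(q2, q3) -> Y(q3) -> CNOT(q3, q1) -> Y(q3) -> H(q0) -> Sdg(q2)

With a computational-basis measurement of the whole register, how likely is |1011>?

A full measurement returns |1011> with probability 1/4.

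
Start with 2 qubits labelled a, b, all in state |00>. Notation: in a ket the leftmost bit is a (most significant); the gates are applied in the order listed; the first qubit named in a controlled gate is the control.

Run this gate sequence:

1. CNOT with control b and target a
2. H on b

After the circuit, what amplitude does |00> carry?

|00> carries amplitude sqrt(2)/2 in the final state.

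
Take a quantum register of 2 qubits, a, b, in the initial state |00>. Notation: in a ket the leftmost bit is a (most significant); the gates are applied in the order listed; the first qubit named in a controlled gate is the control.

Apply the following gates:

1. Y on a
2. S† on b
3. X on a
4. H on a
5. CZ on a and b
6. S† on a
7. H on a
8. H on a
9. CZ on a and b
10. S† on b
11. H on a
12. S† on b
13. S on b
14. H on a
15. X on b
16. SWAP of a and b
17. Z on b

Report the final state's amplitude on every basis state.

The resulting statevector has amplitude 0 on |00>, 0 on |01>, sqrt(2)*I/2 on |10>, -sqrt(2)/2 on |11>.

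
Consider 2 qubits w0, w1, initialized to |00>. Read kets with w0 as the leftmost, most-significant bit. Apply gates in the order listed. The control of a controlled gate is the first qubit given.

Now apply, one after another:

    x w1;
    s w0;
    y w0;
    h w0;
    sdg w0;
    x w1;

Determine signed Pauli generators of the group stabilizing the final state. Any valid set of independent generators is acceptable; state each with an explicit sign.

One valid set of independent stabilizer generators is +YI, +IZ (any independent generating set of the same group is equally correct).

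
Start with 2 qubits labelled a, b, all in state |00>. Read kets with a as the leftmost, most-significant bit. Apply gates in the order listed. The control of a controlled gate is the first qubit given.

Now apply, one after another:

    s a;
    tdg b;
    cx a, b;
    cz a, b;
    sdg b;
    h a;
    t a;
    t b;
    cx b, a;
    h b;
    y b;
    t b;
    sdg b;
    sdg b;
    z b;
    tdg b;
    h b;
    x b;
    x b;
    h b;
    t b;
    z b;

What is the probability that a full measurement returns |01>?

A full measurement returns |01> with probability 1/4. Key observation: gates 15-22 undo each other exactly, leaving only the rest of the circuit to track.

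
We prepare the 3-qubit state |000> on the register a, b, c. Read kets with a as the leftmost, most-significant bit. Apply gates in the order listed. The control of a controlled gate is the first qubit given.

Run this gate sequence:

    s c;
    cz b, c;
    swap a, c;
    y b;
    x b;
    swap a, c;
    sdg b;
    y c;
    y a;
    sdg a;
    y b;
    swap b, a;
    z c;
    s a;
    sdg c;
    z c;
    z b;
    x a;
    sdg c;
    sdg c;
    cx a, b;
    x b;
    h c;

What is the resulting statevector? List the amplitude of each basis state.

After the circuit, the state carries amplitude -sqrt(2)*I/2 on |000>, sqrt(2)*I/2 on |001>, and 0 on every other basis state.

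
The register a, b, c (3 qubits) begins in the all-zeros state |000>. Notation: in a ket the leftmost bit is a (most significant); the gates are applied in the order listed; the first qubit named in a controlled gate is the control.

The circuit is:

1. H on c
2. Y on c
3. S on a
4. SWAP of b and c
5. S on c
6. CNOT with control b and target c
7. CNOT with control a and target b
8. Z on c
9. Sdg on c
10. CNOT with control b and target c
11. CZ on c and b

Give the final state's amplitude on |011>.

The amplitude on |011> is 0.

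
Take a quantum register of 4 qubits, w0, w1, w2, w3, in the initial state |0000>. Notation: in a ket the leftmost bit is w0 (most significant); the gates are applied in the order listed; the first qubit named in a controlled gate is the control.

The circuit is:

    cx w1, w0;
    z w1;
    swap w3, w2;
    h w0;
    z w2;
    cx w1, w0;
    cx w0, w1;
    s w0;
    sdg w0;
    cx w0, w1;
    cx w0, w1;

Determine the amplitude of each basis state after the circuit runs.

The resulting statevector has amplitude sqrt(2)/2 on |0000>, sqrt(2)/2 on |1100>, and 0 on every other basis state. Key observation: gates 7-10 undo each other exactly, leaving only the rest of the circuit to track.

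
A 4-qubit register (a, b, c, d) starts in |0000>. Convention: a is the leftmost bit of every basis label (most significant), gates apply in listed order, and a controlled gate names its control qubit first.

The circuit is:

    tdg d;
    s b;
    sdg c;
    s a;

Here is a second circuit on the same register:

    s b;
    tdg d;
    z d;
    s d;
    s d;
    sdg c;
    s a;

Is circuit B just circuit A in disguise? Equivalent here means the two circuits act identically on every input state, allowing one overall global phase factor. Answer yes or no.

Yes: on every input state the two circuits agree up to one overall phase factor.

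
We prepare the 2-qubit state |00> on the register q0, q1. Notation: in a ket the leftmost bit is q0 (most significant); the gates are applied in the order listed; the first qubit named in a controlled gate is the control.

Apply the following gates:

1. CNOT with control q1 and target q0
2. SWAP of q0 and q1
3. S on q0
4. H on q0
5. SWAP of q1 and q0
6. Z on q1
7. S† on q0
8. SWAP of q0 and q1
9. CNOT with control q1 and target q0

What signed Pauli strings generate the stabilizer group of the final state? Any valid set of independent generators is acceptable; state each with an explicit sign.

The stabilizer group can be generated by -XI, +IZ, among other valid generating sets.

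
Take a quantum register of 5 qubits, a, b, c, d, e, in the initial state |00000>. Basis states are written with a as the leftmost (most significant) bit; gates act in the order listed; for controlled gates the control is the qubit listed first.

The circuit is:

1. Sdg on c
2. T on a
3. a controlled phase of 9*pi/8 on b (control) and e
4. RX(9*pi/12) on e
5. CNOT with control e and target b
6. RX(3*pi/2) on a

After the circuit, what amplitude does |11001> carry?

|11001> carries amplitude -sqrt(2*sqrt(2) + 4)/4 in the final state.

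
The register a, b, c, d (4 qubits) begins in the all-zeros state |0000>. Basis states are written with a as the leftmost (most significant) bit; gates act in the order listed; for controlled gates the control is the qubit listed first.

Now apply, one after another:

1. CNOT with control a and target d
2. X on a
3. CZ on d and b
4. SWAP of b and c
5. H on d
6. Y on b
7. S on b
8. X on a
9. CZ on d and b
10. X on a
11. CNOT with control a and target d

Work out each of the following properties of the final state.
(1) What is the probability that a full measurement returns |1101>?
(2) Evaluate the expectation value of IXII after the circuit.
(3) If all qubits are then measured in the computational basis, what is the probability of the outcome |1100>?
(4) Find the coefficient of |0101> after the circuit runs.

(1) The probability of measuring |1101> is 1/2.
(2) The observable IXII averages to 0.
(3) A full measurement returns |1100> with probability 1/2.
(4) The final state's coefficient on |0101> equals 0.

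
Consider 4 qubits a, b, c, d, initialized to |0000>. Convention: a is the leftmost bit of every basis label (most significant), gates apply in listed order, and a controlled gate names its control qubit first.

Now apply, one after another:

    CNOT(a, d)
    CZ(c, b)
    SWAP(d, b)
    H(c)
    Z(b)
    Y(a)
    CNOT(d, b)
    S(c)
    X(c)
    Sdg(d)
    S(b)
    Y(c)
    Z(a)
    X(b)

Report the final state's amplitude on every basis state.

The final amplitudes are -sqrt(2)/2 on |1100>, sqrt(2)*I/2 on |1110>, and 0 on every other basis state.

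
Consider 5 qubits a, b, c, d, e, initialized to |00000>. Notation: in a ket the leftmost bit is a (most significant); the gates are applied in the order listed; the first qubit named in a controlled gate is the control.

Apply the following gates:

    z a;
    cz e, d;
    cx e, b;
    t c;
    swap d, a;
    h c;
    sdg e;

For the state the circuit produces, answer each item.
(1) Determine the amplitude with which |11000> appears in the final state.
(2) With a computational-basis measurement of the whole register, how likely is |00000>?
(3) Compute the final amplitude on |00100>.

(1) The final state's coefficient on |11000> equals 0.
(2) The probability of measuring |00000> is 1/2.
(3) The amplitude on |00100> is sqrt(2)/2.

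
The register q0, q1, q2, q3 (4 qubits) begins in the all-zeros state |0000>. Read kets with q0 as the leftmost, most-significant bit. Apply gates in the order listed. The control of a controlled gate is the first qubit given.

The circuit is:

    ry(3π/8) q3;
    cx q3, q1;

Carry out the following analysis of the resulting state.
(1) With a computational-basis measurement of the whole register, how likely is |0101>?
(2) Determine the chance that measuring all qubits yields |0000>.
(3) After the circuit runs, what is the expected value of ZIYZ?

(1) A full measurement returns |0101> with probability sin(3*pi/16)**2.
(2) A full measurement returns |0000> with probability cos(3*pi/16)**2.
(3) The expectation value of ZIYZ is 0.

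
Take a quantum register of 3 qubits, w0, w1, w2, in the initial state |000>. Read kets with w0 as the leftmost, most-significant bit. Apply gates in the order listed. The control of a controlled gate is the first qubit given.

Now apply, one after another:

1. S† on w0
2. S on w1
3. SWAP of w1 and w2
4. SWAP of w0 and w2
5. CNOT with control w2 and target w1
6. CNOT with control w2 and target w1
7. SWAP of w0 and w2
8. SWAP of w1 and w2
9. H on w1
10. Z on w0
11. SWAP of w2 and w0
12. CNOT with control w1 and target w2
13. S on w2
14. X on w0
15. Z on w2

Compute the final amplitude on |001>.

|001> carries amplitude 0 in the final state. Key observation: the block from step 3 through step 8 cancels to the identity and can be dropped.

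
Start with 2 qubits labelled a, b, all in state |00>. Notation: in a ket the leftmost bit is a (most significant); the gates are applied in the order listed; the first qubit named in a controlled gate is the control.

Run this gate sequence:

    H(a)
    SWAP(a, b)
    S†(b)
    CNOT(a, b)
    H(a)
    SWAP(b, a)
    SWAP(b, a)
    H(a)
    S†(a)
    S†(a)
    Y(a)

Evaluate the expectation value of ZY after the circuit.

The observable ZY averages to 1. Key observation: the block from step 5 through step 8 cancels to the identity and can be dropped.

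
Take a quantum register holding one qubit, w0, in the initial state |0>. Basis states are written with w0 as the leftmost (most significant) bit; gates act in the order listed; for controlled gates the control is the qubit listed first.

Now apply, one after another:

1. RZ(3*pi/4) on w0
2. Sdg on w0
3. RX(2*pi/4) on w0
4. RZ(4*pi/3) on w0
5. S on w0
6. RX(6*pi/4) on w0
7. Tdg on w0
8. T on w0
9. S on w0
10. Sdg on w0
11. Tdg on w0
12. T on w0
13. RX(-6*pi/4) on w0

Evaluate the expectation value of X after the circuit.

The expectation value of X is -1/2. Key observation: steps 6-13 multiply out to the identity, so the circuit reduces to the remaining gates.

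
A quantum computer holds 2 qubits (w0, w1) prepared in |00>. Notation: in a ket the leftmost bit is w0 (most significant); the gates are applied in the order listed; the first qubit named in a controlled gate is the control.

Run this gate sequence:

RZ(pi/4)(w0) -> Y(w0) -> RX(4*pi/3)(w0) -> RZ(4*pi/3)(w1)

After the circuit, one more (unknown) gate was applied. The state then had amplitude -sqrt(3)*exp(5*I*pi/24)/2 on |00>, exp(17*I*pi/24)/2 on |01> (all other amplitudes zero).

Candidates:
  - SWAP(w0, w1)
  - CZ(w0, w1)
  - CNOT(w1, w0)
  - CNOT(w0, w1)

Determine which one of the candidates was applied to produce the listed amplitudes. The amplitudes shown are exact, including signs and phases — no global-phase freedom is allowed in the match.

The unique candidate consistent with the amplitudes is SWAP(w0, w1).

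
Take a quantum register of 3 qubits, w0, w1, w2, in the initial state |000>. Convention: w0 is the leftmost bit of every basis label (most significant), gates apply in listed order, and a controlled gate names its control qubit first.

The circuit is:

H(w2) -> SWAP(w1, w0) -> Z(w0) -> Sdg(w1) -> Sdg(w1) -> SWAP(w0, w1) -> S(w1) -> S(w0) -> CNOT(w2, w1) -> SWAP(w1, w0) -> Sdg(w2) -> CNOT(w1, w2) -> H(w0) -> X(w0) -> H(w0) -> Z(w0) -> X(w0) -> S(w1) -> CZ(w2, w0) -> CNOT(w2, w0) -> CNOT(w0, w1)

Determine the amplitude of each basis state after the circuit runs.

The resulting statevector has amplitude sqrt(2)/2 on |110>, -sqrt(2)*I/2 on |111>, and 0 on every other basis state. Key observation: gates 13-16 undo each other exactly, leaving only the rest of the circuit to track.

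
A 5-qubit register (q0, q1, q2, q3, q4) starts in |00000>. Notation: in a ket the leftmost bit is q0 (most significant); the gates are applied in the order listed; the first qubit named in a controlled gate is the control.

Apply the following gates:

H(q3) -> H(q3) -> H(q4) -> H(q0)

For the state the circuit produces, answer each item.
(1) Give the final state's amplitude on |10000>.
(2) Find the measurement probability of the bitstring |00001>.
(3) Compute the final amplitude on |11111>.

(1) The amplitude on |10000> is 1/2.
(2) The probability of measuring |00001> is 1/4.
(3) The amplitude on |11111> is 0.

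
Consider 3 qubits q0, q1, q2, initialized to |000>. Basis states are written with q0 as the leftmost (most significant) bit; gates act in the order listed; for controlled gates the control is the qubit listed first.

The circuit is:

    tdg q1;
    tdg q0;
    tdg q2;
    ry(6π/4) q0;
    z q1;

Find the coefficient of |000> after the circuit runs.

The final state's coefficient on |000> equals -sqrt(2)/2.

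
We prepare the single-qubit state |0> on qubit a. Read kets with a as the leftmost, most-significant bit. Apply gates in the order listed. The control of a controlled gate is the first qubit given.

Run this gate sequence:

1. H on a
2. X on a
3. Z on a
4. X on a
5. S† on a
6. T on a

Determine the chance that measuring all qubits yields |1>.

Outcome |1> occurs with probability 1/2.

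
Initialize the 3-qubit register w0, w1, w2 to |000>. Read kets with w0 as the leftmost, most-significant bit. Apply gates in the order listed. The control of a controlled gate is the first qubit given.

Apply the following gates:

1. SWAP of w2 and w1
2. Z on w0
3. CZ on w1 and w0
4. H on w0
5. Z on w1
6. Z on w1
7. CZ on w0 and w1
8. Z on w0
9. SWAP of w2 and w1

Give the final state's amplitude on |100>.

The amplitude on |100> is -sqrt(2)/2.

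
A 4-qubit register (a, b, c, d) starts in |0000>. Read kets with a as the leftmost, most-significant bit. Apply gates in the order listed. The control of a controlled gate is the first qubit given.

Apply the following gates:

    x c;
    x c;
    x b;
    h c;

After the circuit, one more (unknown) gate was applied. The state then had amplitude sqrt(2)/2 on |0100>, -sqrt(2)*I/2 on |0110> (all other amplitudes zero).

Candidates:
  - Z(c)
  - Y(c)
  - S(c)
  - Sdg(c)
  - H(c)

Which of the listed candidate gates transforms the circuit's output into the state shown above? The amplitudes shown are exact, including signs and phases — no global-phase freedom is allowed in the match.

The unique candidate consistent with the amplitudes is Sdg(c). Key observation: steps 1-2 multiply out to the identity, so the circuit reduces to the remaining gates.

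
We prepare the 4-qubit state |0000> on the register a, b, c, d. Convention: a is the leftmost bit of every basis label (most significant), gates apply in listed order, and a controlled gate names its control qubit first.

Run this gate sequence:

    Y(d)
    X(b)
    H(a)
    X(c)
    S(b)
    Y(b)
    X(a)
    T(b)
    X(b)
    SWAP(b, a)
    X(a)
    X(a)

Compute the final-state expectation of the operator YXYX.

In the final state, YXYX has expectation 0.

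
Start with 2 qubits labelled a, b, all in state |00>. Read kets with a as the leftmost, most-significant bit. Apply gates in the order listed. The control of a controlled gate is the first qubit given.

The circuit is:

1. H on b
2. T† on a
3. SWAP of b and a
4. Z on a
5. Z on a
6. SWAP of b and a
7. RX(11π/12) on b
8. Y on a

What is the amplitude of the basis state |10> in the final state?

|10> carries amplitude sqrt(4 - 2*sqrt(2))/8 + sqrt(6*sqrt(2) + 12)/8 - I*sqrt(12 - 6*sqrt(2))/8 + I*sqrt(2*sqrt(2) + 4)/8 in the final state. Key observation: steps 3-6 multiply out to the identity, so the circuit reduces to the remaining gates.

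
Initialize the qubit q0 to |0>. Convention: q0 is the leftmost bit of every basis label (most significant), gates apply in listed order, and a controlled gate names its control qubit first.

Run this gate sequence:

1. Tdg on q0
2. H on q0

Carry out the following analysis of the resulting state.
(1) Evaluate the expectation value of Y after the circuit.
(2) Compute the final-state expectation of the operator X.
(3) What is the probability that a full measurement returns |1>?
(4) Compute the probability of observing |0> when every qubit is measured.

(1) In the final state, Y has expectation 0.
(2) The observable X averages to 1.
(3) A full measurement returns |1> with probability 1/2.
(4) Outcome |0> occurs with probability 1/2.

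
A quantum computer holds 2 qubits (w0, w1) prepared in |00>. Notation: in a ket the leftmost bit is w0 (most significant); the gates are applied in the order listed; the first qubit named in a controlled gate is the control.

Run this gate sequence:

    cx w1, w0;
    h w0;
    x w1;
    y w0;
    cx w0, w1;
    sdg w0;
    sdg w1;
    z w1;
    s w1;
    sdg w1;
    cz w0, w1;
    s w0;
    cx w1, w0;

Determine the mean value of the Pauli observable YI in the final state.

In the final state, YI has expectation 0.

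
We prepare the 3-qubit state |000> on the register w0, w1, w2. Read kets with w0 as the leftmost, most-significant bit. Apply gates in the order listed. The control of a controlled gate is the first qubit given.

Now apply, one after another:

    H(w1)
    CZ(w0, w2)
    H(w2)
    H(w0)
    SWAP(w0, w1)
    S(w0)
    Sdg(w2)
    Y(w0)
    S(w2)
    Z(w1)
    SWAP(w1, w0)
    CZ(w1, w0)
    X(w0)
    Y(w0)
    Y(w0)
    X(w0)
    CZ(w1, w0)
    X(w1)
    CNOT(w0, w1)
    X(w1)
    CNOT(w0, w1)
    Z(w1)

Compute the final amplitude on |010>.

The amplitude on |010> is -sqrt(2)*I/4.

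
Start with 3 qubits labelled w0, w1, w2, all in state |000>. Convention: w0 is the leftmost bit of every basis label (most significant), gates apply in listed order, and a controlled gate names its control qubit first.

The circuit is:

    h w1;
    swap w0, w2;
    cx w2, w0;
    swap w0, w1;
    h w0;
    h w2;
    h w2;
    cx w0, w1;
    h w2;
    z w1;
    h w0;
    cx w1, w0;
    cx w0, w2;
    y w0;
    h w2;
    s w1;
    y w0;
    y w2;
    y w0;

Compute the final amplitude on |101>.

The final state's coefficient on |101> equals -sqrt(2)/2. Key observation: gates 6-7 undo each other exactly, leaving only the rest of the circuit to track.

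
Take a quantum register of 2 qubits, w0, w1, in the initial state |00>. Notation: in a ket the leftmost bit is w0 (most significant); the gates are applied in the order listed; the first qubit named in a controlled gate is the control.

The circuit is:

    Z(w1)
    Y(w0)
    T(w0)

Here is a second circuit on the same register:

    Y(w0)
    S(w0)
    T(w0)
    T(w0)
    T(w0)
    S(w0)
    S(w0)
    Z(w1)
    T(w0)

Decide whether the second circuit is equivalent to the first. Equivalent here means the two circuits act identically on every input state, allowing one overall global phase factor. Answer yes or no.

No, they are not equivalent — no single phase factor reconciles the two unitaries.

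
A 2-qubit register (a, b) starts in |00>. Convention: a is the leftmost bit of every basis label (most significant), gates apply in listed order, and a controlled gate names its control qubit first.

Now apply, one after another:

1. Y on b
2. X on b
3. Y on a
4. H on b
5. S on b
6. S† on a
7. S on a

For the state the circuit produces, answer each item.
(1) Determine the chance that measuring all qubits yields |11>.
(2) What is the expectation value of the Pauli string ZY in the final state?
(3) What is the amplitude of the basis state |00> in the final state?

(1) Outcome |11> occurs with probability 1/2.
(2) The expectation value of ZY is -1.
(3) |00> carries amplitude 0 in the final state.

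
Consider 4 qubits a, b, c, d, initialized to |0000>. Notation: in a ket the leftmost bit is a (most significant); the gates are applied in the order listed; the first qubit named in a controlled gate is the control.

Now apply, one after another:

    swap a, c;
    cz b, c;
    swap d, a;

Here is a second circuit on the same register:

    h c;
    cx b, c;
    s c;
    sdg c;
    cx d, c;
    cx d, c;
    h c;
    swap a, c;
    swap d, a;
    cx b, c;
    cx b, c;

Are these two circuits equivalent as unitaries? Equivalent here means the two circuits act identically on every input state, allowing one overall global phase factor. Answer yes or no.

No — the two circuits implement different unitaries, even allowing a global phase.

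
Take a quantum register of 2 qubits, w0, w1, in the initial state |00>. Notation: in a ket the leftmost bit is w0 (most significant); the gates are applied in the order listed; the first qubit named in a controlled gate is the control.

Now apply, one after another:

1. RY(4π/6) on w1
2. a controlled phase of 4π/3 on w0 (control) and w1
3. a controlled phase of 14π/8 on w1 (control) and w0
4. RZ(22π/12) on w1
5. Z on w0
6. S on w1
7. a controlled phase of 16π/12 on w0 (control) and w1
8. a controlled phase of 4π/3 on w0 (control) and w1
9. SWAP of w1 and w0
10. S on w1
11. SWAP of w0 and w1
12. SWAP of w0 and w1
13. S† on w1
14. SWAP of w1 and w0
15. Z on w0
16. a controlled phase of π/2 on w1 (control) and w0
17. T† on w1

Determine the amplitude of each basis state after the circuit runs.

The resulting statevector has amplitude -exp(I*pi/12)/2 on |00>, -sqrt(3)*exp(I*pi/6)/2 on |01>, 0 on |10>, 0 on |11>.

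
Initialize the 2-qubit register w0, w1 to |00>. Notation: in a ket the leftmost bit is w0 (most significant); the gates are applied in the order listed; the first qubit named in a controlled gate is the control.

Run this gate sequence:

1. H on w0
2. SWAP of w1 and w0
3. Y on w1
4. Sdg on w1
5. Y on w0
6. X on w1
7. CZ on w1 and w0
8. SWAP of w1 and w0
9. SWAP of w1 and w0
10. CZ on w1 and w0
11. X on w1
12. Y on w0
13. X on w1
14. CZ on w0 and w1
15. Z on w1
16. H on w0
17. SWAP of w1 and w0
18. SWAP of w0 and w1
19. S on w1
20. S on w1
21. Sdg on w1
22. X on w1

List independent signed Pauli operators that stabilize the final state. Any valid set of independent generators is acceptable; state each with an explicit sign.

One valid set of independent stabilizer generators is +XI, -IX (any independent generating set of the same group is equally correct).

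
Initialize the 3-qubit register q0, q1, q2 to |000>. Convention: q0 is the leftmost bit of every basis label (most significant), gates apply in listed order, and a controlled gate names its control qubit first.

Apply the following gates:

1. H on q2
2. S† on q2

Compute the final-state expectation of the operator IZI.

The expectation value of IZI is 1.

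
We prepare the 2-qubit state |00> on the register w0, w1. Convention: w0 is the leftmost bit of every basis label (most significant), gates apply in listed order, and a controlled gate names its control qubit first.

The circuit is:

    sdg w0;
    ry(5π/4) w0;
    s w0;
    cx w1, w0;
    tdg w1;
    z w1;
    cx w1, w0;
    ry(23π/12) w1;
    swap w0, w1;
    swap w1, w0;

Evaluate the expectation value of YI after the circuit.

The observable YI averages to -sqrt(2)/2.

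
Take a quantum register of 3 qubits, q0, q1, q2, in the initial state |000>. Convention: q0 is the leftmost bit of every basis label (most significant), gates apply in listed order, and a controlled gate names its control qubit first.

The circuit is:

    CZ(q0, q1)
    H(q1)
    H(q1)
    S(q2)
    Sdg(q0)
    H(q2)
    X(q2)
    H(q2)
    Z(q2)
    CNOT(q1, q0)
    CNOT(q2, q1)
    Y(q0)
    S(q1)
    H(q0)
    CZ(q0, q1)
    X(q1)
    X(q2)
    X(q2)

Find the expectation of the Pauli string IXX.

In the final state, IXX has expectation 0. Key observation: the block from step 6 through step 9 cancels to the identity and can be dropped.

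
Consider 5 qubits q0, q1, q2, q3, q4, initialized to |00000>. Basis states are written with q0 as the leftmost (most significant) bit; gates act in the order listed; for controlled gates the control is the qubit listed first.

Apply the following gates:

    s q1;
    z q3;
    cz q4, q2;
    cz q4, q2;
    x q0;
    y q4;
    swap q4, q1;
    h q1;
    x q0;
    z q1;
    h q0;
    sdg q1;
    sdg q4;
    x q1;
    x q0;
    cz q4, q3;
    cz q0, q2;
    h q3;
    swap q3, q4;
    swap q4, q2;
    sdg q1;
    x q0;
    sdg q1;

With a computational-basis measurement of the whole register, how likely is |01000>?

Outcome |01000> occurs with probability 1/8. Key observation: the block from step 3 through step 4 cancels to the identity and can be dropped.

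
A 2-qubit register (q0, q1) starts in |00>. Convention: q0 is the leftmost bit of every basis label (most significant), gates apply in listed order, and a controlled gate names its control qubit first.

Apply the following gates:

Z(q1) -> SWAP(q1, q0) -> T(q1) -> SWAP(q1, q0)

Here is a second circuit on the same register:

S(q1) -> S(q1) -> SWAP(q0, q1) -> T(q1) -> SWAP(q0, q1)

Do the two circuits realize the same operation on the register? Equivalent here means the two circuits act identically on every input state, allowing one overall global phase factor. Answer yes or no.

Yes — the two circuits implement the same unitary up to a global phase.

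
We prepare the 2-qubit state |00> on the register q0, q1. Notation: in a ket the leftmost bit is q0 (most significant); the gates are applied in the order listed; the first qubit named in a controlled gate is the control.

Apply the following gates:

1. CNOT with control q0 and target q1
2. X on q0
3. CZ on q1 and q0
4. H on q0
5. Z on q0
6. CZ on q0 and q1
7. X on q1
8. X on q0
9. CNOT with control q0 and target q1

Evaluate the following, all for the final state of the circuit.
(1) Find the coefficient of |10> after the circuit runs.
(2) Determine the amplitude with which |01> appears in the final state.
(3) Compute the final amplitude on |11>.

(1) The amplitude on |10> is sqrt(2)/2.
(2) |01> carries amplitude sqrt(2)/2 in the final state.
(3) The amplitude on |11> is 0.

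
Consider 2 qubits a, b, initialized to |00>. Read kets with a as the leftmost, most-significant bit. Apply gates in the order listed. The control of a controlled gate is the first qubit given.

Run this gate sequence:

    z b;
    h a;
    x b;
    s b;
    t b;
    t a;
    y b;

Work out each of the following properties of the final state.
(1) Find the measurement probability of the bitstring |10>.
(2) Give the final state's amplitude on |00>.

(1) The probability of measuring |10> is 1/2.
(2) |00> carries amplitude sqrt(2)*exp(I*pi/4)/2 in the final state.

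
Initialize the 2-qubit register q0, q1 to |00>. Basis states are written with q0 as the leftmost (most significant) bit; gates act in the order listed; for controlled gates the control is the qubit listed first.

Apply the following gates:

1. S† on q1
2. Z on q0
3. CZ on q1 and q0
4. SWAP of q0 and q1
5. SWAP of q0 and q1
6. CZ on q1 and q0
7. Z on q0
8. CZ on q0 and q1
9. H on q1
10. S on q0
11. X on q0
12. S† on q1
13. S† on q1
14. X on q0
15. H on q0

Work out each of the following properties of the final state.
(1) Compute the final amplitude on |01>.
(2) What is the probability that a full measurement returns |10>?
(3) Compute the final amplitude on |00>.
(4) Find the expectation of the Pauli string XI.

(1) The amplitude on |01> is -1/2. Key observation: gates 2-7 undo each other exactly, leaving only the rest of the circuit to track.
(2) The probability of measuring |10> is 1/4.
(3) The final state's coefficient on |00> equals 1/2.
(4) In the final state, XI has expectation 1.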